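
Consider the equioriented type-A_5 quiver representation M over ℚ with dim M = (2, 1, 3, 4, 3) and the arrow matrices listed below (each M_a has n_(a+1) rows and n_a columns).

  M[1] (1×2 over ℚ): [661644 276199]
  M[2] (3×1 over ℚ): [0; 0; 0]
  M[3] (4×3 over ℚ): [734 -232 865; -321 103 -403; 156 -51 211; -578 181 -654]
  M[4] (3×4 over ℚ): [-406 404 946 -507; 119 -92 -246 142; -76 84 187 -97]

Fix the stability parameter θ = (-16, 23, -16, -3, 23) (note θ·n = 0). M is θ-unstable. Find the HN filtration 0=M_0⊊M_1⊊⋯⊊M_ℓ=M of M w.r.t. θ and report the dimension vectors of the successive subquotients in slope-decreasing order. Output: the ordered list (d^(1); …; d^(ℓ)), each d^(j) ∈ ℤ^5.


Barcode: M ≅ I[1,1], I[1,2], I[3,4], I[3,5]^2, I[4,5]. HN layers by μ_θ (3 steps, strictly decreasing):
  μ^(1)=23; μ^(2)=-3; μ^(3)=-16

((0, 1, 0, 0, 3); (0, 0, 0, 4, 0); (2, 0, 3, 0, 0))


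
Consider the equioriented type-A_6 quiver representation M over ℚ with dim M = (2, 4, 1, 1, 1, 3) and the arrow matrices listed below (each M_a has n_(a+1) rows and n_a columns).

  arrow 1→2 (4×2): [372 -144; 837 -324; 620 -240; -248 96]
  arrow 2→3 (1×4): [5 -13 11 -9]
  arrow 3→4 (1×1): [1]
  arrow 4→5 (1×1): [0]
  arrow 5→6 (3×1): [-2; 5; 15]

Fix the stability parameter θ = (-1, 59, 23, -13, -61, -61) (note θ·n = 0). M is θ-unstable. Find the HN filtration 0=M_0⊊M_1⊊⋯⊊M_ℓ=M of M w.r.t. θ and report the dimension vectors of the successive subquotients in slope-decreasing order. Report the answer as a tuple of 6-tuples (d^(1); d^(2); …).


Interval decomposition of M: I[1,1], I[1,4], I[2,2]^3, I[5,6], I[6,6]^2.
HN type (ℓ=4): μ^(1)=59; μ^(2)=23; μ^(3)=-1; μ^(4)=-61

((0, 3, 0, 0, 0, 0); (0, 1, 1, 1, 0, 0); (2, 0, 0, 0, 0, 0); (0, 0, 0, 0, 1, 3))


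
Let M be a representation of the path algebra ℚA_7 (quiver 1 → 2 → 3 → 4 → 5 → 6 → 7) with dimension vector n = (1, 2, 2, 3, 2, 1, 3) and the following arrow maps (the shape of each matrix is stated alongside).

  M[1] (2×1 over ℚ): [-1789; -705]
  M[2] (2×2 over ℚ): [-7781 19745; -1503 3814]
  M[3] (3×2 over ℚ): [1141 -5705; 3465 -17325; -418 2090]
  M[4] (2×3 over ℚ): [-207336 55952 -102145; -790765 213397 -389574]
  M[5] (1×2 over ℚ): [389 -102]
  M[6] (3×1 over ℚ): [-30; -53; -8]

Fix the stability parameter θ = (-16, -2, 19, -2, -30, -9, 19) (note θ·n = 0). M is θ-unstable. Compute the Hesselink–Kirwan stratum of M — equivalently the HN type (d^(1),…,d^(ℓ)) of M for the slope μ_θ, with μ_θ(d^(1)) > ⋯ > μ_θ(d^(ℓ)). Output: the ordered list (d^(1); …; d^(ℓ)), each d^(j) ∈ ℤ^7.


Barcode: M ≅ I[1,7], I[2,3], I[4,4], I[4,5], I[7,7]^2. HN layers by μ_θ (4 steps, strictly decreasing):
  μ^(1)=19; μ^(2)=-2; μ^(3)=-24/5; μ^(4)=-16

((0, 0, 1, 0, 0, 0, 3); (0, 1, 0, 1, 0, 0, 0); (0, 1, 1, 1, 1, 1, 0); (1, 0, 0, 1, 1, 0, 0))


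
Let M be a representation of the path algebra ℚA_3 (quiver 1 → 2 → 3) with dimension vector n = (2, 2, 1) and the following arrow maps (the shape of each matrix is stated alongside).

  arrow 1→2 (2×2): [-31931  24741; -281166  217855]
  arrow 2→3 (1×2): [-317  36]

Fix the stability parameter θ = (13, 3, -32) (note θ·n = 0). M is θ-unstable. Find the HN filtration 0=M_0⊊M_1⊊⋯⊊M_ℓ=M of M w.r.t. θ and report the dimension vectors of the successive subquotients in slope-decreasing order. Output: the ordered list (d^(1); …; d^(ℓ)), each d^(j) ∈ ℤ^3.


Via rank(M_{q-1}∘⋯∘M_p): M ≅ I[1,2], I[1,3].
μ_θ-semistable layers: μ^(1)=8; μ^(2)=-16/3

((1, 1, 0); (1, 1, 1))


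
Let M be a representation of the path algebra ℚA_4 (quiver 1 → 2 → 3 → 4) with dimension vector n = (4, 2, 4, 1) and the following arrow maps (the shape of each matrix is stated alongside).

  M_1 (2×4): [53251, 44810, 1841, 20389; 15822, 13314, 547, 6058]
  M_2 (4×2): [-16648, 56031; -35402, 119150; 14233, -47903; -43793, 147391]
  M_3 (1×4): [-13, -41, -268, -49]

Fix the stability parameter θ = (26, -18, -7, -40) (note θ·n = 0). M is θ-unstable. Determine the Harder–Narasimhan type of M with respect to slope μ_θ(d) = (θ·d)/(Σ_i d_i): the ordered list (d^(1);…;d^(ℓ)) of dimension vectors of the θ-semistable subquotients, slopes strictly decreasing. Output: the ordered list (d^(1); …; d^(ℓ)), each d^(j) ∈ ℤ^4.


Via rank(M_{q-1}∘⋯∘M_p): M ≅ I[1,1]^2, I[1,3], I[1,4], I[3,3]^2.
μ_θ-semistable layers: μ^(1)=26; μ^(2)=1/3; μ^(3)=-7; μ^(4)=-39/4

((2, 0, 0, 0); (1, 1, 1, 0); (0, 0, 2, 0); (1, 1, 1, 1))


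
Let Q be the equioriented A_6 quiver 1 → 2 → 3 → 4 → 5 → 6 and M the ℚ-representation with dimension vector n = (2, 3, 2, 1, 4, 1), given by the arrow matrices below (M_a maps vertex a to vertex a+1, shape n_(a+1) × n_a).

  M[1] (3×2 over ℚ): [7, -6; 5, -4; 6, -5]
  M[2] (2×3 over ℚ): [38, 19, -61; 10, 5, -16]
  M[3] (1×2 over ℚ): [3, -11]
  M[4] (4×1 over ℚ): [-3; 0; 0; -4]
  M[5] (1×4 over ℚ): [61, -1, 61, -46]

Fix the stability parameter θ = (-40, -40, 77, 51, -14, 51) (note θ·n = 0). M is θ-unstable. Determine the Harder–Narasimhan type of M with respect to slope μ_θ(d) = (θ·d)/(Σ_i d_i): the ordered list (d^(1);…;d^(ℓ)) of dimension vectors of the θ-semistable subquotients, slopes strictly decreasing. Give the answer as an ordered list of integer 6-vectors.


Barcode: M ≅ I[1,3], I[1,6], I[2,2], I[5,5]^3. HN layers by μ_θ (5 steps, strictly decreasing):
  μ^(1)=77; μ^(2)=51; μ^(3)=38; μ^(4)=-14; μ^(5)=-40

((0, 0, 1, 0, 0, 0); (0, 0, 0, 0, 0, 1); (0, 0, 1, 1, 1, 0); (0, 0, 0, 0, 3, 0); (2, 3, 0, 0, 0, 0))


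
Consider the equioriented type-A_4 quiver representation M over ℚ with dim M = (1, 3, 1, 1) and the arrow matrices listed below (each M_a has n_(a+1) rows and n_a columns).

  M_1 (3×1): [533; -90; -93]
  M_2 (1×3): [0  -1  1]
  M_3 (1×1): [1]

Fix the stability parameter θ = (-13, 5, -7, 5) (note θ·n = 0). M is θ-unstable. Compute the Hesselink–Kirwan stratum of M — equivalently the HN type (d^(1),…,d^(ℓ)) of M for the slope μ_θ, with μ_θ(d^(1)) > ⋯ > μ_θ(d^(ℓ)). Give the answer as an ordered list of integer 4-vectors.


Interval decomposition of M: I[1,4], I[2,2]^2.
HN type (ℓ=3): μ^(1)=5; μ^(2)=-1; μ^(3)=-13

((0, 2, 0, 1); (0, 1, 1, 0); (1, 0, 0, 0))


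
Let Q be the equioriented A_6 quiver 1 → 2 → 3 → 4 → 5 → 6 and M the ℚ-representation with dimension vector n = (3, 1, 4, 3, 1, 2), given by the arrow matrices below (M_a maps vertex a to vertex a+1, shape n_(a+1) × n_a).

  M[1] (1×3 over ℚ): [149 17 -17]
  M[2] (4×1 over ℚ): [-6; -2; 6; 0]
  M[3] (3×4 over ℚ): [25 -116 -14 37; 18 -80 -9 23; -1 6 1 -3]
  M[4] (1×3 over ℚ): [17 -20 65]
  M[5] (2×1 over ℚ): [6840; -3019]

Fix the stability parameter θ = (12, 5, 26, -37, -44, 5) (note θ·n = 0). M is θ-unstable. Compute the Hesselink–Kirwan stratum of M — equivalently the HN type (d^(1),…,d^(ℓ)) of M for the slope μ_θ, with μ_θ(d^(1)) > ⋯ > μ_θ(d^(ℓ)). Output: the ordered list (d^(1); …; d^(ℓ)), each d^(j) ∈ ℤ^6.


Barcode: M ≅ I[1,1]^2, I[1,6], I[3,3], I[3,4]^2, I[6,6]. HN layers by μ_θ (5 steps, strictly decreasing):
  μ^(1)=26; μ^(2)=12; μ^(3)=5; μ^(4)=-11/2; μ^(5)=-38/5

((0, 0, 1, 0, 0, 0); (2, 0, 0, 0, 0, 0); (0, 0, 0, 0, 0, 2); (0, 0, 2, 2, 0, 0); (1, 1, 1, 1, 1, 0))


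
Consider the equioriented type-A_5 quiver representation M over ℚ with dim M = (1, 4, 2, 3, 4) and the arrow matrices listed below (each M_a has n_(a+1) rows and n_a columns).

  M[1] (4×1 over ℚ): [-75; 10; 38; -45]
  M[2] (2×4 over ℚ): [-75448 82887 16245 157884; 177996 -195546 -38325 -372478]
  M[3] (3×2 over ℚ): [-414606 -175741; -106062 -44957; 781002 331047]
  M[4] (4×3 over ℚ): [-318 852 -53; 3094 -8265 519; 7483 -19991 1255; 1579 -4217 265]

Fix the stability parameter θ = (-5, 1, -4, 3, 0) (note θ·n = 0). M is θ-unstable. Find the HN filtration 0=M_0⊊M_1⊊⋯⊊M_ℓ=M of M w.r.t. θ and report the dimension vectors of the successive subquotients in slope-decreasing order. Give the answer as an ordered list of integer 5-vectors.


Via rank(M_{q-1}∘⋯∘M_p): M ≅ I[1,2], I[2,2], I[2,3], I[2,5], I[4,5]^2, I[5,5].
μ_θ-semistable layers: μ^(1)=3/2; μ^(2)=1; μ^(3)=0; μ^(4)=-3/2; μ^(5)=-5

((0, 0, 0, 3, 3); (0, 2, 0, 0, 0); (0, 0, 0, 0, 1); (0, 2, 2, 0, 0); (1, 0, 0, 0, 0))


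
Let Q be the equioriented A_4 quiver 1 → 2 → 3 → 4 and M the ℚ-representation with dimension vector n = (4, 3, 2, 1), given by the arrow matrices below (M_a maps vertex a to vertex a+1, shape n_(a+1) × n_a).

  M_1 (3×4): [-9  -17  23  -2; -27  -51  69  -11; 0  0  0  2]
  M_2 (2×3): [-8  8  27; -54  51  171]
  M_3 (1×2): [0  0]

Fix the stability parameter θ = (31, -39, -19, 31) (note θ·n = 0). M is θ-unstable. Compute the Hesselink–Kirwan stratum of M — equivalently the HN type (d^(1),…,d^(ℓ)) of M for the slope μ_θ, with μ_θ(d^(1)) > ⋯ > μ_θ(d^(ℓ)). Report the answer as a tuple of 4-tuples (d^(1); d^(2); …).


Interval decomposition of M: I[1,1]^2, I[1,3]^2, I[2,2], I[4,4].
HN type (ℓ=3): μ^(1)=31; μ^(2)=-9; μ^(3)=-39

((2, 0, 0, 1); (2, 2, 2, 0); (0, 1, 0, 0))


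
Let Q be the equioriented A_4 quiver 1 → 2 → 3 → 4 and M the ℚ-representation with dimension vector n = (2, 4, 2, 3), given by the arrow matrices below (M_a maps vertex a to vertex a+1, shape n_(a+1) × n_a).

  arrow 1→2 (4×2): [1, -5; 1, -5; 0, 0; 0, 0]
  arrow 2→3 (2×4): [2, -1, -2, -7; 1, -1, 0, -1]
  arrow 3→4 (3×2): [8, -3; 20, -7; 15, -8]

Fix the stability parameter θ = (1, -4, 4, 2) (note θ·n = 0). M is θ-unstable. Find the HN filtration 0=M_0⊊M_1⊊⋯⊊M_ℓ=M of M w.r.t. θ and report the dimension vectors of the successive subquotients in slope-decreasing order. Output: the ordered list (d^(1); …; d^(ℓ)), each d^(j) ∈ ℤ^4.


Interval decomposition of M: I[1,1], I[1,4], I[2,2]^2, I[2,4], I[4,4].
HN type (ℓ=5): μ^(1)=3; μ^(2)=2; μ^(3)=1; μ^(4)=-3/2; μ^(5)=-4

((0, 0, 2, 2); (0, 0, 0, 1); (1, 0, 0, 0); (1, 1, 0, 0); (0, 3, 0, 0))


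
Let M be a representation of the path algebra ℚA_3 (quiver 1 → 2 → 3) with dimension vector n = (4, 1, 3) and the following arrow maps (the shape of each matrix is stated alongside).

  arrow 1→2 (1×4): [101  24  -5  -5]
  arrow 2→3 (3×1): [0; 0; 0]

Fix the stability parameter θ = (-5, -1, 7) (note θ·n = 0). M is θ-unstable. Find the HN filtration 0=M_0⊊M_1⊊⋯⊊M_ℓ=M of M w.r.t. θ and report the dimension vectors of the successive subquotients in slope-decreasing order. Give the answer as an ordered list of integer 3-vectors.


Via rank(M_{q-1}∘⋯∘M_p): M ≅ I[1,1]^3, I[1,2], I[3,3]^3.
μ_θ-semistable layers: μ^(1)=7; μ^(2)=-1; μ^(3)=-5

((0, 0, 3); (0, 1, 0); (4, 0, 0))


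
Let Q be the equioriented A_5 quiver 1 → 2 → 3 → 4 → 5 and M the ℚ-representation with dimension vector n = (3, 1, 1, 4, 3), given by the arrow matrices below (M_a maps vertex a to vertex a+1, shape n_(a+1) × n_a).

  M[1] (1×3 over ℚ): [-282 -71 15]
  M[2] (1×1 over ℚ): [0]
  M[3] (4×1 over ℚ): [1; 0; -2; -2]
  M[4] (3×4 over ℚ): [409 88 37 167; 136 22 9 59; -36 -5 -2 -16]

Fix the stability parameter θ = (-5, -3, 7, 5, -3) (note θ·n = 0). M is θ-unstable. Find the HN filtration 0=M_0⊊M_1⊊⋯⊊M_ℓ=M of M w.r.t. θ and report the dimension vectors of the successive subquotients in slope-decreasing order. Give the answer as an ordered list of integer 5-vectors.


Interval decomposition of M: I[1,1]^2, I[1,2], I[3,5], I[4,4], I[4,5]^2.
HN type (ℓ=5): μ^(1)=5; μ^(2)=3; μ^(3)=1; μ^(4)=-3; μ^(5)=-5

((0, 0, 0, 1, 0); (0, 0, 1, 1, 1); (0, 0, 0, 2, 2); (0, 1, 0, 0, 0); (3, 0, 0, 0, 0))


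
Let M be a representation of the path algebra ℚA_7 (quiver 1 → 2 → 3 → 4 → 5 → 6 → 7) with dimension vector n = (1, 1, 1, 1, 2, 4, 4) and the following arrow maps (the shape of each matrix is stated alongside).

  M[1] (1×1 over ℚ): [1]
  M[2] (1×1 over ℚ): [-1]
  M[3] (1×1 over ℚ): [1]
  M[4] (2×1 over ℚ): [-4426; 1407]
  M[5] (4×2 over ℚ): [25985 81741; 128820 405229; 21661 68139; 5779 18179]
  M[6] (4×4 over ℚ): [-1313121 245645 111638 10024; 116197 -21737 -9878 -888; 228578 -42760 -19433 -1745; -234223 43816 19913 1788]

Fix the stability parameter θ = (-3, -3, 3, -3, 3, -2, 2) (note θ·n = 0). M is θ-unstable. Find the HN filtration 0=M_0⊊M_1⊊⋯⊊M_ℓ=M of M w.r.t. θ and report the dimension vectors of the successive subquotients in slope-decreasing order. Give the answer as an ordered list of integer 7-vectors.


Interval decomposition of M: I[1,6], I[5,7], I[6,7]^2, I[7,7].
HN type (ℓ=5): μ^(1)=2; μ^(2)=1/2; μ^(3)=0; μ^(4)=-2; μ^(5)=-3

((0, 0, 0, 0, 0, 0, 4); (0, 0, 0, 0, 2, 2, 0); (0, 0, 1, 1, 0, 0, 0); (0, 0, 0, 0, 0, 2, 0); (1, 1, 0, 0, 0, 0, 0))


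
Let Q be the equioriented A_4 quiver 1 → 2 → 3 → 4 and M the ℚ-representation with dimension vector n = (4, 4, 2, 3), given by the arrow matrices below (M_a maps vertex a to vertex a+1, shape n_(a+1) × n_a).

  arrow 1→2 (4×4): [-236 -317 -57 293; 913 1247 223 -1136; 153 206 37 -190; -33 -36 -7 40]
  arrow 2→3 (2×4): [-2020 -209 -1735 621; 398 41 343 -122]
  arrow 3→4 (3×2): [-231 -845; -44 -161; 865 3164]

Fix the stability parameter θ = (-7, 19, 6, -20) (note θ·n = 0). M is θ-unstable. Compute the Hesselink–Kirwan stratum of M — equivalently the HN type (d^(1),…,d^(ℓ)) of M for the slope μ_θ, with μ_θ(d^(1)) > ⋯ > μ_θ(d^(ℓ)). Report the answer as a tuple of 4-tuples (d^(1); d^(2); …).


Barcode: M ≅ I[1,1], I[1,2], I[1,4]^2, I[2,2], I[4,4]. HN layers by μ_θ (4 steps, strictly decreasing):
  μ^(1)=19; μ^(2)=5/3; μ^(3)=-7; μ^(4)=-20

((0, 2, 0, 0); (0, 2, 2, 2); (4, 0, 0, 0); (0, 0, 0, 1))


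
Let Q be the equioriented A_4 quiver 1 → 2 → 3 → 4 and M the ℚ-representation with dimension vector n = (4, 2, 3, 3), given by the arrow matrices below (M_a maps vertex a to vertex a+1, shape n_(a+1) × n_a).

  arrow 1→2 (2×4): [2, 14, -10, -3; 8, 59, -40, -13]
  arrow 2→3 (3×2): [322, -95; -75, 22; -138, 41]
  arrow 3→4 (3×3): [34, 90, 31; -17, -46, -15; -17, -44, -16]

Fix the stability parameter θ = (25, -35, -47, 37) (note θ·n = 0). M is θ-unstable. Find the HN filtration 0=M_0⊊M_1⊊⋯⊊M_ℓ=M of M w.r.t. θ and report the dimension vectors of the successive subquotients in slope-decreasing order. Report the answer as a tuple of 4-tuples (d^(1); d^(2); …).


Interval decomposition of M: I[1,1]^2, I[1,4]^2, I[3,3], I[4,4].
HN type (ℓ=4): μ^(1)=37; μ^(2)=25; μ^(3)=-19; μ^(4)=-47

((0, 0, 0, 3); (2, 0, 0, 0); (2, 2, 2, 0); (0, 0, 1, 0))


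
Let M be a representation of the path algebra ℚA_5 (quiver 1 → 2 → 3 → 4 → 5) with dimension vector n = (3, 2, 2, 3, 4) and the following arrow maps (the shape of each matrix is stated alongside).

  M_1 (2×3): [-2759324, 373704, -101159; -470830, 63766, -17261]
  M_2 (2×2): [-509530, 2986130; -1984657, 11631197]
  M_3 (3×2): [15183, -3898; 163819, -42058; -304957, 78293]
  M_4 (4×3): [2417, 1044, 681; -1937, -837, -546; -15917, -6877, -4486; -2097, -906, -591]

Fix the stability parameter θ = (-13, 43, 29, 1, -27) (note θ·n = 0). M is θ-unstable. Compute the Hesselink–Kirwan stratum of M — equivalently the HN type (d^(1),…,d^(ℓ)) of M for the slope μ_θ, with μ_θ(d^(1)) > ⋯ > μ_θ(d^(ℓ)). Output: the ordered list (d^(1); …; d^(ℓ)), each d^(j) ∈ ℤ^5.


Interval decomposition of M: I[1,1], I[1,2], I[1,5], I[3,4], I[4,5], I[5,5]^2.
HN type (ℓ=5): μ^(1)=43; μ^(2)=15; μ^(3)=23/2; μ^(4)=-13; μ^(5)=-27

((0, 1, 0, 0, 0); (0, 0, 1, 1, 0); (0, 1, 1, 1, 1); (3, 0, 0, 1, 1); (0, 0, 0, 0, 2))


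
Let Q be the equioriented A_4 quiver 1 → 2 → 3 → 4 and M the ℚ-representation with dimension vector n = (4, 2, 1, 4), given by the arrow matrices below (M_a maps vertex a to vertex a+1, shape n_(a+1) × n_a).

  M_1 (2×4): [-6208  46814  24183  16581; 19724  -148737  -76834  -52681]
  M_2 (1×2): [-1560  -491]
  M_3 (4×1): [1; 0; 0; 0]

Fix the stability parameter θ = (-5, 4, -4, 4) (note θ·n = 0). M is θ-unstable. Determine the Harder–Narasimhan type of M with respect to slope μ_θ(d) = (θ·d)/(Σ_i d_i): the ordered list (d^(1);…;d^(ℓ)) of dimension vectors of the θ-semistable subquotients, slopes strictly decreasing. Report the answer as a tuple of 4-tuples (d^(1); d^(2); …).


Via rank(M_{q-1}∘⋯∘M_p): M ≅ I[1,1]^2, I[1,2], I[1,4], I[4,4]^3.
μ_θ-semistable layers: μ^(1)=4; μ^(2)=0; μ^(3)=-5

((0, 1, 0, 4); (0, 1, 1, 0); (4, 0, 0, 0))


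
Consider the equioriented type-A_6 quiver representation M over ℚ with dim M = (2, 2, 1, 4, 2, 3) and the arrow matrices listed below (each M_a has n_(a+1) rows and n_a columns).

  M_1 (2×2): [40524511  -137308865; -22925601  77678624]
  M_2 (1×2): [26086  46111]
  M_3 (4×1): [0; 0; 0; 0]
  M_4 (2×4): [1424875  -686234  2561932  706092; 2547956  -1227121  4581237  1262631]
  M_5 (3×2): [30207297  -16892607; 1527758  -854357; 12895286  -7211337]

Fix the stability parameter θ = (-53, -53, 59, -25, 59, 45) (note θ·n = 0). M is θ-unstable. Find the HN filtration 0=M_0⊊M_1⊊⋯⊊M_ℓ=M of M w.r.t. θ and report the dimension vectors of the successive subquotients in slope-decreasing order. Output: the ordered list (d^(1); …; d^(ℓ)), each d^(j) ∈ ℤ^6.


Via rank(M_{q-1}∘⋯∘M_p): M ≅ I[1,2], I[1,3], I[4,4]^2, I[4,6]^2, I[6,6].
μ_θ-semistable layers: μ^(1)=59; μ^(2)=52; μ^(3)=45; μ^(4)=-25; μ^(5)=-53

((0, 0, 1, 0, 0, 0); (0, 0, 0, 0, 2, 2); (0, 0, 0, 0, 0, 1); (0, 0, 0, 4, 0, 0); (2, 2, 0, 0, 0, 0))


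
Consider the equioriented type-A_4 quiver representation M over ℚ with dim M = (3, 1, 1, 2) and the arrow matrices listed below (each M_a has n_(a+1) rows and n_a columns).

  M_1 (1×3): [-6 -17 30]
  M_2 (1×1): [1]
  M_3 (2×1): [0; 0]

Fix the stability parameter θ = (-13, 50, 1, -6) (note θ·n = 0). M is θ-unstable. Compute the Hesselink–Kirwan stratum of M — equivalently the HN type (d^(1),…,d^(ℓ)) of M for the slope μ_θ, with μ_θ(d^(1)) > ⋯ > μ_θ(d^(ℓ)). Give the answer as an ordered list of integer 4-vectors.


Via rank(M_{q-1}∘⋯∘M_p): M ≅ I[1,1]^2, I[1,3], I[4,4]^2.
μ_θ-semistable layers: μ^(1)=51/2; μ^(2)=-6; μ^(3)=-13

((0, 1, 1, 0); (0, 0, 0, 2); (3, 0, 0, 0))


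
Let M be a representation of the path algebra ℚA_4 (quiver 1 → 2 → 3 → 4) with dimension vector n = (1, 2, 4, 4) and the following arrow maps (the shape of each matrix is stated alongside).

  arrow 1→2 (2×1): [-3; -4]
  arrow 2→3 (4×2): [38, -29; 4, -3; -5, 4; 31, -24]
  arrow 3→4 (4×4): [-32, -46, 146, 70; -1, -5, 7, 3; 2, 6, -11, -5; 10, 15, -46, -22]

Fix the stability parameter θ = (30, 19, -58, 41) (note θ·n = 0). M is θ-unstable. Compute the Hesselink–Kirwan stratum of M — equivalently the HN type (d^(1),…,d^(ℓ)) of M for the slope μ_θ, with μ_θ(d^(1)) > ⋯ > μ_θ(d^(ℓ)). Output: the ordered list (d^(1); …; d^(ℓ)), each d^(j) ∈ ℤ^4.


Interval decomposition of M: I[1,3], I[2,4], I[3,4]^2, I[4,4].
HN type (ℓ=4): μ^(1)=41; μ^(2)=-3; μ^(3)=-39/2; μ^(4)=-58

((0, 0, 0, 4); (1, 1, 1, 0); (0, 1, 1, 0); (0, 0, 2, 0))


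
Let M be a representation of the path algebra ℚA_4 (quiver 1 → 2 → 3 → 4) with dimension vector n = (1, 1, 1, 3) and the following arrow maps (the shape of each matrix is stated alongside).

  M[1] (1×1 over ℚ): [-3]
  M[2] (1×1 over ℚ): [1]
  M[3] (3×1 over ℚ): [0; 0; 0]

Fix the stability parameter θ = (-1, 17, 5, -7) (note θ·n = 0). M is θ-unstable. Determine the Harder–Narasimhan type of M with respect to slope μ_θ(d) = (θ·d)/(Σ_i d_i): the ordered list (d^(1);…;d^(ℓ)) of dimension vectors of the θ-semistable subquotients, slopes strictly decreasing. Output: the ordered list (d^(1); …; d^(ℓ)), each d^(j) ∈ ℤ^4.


Via rank(M_{q-1}∘⋯∘M_p): M ≅ I[1,3], I[4,4]^3.
μ_θ-semistable layers: μ^(1)=11; μ^(2)=-1; μ^(3)=-7

((0, 1, 1, 0); (1, 0, 0, 0); (0, 0, 0, 3))


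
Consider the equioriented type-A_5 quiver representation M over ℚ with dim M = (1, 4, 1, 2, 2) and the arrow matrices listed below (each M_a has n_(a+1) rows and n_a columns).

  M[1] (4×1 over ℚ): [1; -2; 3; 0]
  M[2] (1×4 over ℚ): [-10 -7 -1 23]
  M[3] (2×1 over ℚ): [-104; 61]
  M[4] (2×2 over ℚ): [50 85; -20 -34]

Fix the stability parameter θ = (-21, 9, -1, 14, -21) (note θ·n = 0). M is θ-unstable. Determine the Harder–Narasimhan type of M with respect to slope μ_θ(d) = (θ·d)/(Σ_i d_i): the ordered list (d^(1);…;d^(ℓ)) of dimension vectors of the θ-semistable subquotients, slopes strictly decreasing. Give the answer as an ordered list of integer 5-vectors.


Interval decomposition of M: I[1,5], I[2,2]^3, I[4,4], I[5,5].
HN type (ℓ=4): μ^(1)=14; μ^(2)=9; μ^(3)=1/4; μ^(4)=-21

((0, 0, 0, 1, 0); (0, 3, 0, 0, 0); (0, 1, 1, 1, 1); (1, 0, 0, 0, 1))


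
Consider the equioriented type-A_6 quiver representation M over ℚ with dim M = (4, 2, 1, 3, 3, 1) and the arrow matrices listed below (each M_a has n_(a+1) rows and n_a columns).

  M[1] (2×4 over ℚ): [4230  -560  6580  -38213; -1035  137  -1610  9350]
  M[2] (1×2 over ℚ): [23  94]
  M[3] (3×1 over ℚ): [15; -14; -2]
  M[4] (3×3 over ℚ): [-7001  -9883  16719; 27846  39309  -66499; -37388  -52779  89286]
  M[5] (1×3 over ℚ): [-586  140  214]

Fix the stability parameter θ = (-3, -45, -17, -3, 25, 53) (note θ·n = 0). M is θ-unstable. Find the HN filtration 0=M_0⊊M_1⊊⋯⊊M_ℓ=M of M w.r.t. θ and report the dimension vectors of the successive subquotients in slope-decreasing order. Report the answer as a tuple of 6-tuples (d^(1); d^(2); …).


Via rank(M_{q-1}∘⋯∘M_p): M ≅ I[1,1]^2, I[1,2], I[1,6], I[4,5]^2.
μ_θ-semistable layers: μ^(1)=53; μ^(2)=25; μ^(3)=-3; μ^(4)=-17; μ^(5)=-24

((0, 0, 0, 0, 0, 1); (0, 0, 0, 0, 3, 0); (2, 0, 0, 3, 0, 0); (0, 0, 1, 0, 0, 0); (2, 2, 0, 0, 0, 0))


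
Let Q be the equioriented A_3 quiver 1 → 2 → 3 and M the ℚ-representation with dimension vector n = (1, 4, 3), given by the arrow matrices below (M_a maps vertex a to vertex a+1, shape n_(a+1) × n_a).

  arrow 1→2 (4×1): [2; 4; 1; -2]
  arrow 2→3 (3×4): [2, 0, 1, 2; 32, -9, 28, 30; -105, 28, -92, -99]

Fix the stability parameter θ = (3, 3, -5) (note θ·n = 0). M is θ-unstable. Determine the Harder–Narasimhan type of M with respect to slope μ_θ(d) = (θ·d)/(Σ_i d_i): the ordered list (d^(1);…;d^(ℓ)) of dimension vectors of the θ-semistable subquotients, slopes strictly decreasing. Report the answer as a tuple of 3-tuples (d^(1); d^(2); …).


Via rank(M_{q-1}∘⋯∘M_p): M ≅ I[1,3], I[2,2], I[2,3]^2.
μ_θ-semistable layers: μ^(1)=3; μ^(2)=1/3; μ^(3)=-1

((0, 1, 0); (1, 1, 1); (0, 2, 2))


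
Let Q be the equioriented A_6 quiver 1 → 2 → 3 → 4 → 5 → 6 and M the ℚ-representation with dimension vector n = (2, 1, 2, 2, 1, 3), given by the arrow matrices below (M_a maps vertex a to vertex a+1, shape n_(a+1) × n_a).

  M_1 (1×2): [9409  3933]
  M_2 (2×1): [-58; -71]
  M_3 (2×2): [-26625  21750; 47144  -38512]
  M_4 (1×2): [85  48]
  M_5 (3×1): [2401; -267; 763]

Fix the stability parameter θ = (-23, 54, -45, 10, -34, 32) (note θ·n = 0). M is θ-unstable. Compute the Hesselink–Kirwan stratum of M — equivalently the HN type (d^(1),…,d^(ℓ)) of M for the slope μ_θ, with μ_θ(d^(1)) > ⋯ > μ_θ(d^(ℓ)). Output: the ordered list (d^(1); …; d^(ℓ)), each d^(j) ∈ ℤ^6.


Barcode: M ≅ I[1,1], I[1,3], I[3,6], I[4,4], I[6,6]^2. HN layers by μ_θ (6 steps, strictly decreasing):
  μ^(1)=32; μ^(2)=10; μ^(3)=9/2; μ^(4)=-12; μ^(5)=-23; μ^(6)=-45

((0, 0, 0, 0, 0, 3); (0, 0, 0, 1, 0, 0); (0, 1, 1, 0, 0, 0); (0, 0, 0, 1, 1, 0); (2, 0, 0, 0, 0, 0); (0, 0, 1, 0, 0, 0))


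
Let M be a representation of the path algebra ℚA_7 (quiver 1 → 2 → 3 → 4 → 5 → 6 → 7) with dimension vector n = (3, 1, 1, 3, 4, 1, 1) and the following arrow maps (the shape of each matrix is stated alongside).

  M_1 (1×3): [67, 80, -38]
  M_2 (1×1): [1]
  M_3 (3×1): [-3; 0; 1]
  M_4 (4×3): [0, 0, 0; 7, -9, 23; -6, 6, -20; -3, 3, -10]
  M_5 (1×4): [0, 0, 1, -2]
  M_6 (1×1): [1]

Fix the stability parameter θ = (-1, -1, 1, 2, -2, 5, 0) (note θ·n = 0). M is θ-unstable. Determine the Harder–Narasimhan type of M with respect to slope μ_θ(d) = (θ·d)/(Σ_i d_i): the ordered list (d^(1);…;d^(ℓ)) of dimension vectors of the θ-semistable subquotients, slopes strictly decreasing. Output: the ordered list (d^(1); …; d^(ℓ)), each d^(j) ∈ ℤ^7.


Via rank(M_{q-1}∘⋯∘M_p): M ≅ I[1,1]^2, I[1,5], I[4,4], I[4,5], I[5,5], I[5,7].
μ_θ-semistable layers: μ^(1)=5/2; μ^(2)=2; μ^(3)=1/3; μ^(4)=0; μ^(5)=-1; μ^(6)=-2

((0, 0, 0, 0, 0, 1, 1); (0, 0, 0, 1, 0, 0, 0); (0, 0, 1, 1, 1, 0, 0); (0, 0, 0, 1, 1, 0, 0); (3, 1, 0, 0, 0, 0, 0); (0, 0, 0, 0, 2, 0, 0))


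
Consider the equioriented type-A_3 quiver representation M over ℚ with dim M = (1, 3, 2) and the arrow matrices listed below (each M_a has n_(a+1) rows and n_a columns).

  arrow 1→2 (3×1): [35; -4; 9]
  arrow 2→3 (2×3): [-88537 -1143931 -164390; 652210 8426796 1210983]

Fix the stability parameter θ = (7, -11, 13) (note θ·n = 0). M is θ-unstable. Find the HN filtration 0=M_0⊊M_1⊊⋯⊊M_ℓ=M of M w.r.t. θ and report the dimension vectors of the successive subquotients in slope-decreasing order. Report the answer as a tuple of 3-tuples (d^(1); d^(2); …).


Via rank(M_{q-1}∘⋯∘M_p): M ≅ I[1,3], I[2,2], I[2,3].
μ_θ-semistable layers: μ^(1)=13; μ^(2)=-2; μ^(3)=-11

((0, 0, 2); (1, 1, 0); (0, 2, 0))


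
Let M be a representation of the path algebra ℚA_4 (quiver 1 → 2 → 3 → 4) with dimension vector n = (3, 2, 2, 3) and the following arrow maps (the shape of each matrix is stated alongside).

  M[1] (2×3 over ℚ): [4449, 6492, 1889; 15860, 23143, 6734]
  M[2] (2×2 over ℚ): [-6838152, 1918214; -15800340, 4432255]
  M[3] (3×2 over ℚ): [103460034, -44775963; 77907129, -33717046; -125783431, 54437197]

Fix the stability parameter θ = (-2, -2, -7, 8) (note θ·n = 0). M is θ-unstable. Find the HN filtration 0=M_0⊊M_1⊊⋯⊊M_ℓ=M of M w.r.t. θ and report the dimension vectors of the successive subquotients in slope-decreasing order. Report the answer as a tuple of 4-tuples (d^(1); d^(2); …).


Interval decomposition of M: I[1,1], I[1,2], I[1,4], I[3,4], I[4,4].
HN type (ℓ=4): μ^(1)=8; μ^(2)=-2; μ^(3)=-11/3; μ^(4)=-7

((0, 0, 0, 3); (2, 1, 0, 0); (1, 1, 1, 0); (0, 0, 1, 0))


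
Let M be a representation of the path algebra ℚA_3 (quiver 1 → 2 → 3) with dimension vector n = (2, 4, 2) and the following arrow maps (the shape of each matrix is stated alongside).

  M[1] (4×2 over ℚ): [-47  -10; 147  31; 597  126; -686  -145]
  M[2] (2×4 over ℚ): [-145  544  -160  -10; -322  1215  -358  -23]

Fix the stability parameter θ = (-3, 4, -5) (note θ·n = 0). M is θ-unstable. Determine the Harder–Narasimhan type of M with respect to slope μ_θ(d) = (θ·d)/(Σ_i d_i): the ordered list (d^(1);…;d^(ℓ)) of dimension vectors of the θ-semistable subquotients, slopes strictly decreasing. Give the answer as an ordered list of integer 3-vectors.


Via rank(M_{q-1}∘⋯∘M_p): M ≅ I[1,3]^2, I[2,2]^2.
μ_θ-semistable layers: μ^(1)=4; μ^(2)=-1/2; μ^(3)=-3

((0, 2, 0); (0, 2, 2); (2, 0, 0))


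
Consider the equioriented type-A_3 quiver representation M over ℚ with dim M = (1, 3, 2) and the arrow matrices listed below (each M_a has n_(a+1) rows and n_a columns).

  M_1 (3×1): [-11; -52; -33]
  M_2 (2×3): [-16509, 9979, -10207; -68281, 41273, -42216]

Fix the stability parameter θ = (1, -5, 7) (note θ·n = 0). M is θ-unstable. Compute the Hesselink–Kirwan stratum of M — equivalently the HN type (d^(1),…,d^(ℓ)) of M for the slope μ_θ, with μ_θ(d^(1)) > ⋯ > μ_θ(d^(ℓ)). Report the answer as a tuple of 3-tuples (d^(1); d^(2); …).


Via rank(M_{q-1}∘⋯∘M_p): M ≅ I[1,3], I[2,2], I[2,3].
μ_θ-semistable layers: μ^(1)=7; μ^(2)=-2; μ^(3)=-5

((0, 0, 2); (1, 1, 0); (0, 2, 0))


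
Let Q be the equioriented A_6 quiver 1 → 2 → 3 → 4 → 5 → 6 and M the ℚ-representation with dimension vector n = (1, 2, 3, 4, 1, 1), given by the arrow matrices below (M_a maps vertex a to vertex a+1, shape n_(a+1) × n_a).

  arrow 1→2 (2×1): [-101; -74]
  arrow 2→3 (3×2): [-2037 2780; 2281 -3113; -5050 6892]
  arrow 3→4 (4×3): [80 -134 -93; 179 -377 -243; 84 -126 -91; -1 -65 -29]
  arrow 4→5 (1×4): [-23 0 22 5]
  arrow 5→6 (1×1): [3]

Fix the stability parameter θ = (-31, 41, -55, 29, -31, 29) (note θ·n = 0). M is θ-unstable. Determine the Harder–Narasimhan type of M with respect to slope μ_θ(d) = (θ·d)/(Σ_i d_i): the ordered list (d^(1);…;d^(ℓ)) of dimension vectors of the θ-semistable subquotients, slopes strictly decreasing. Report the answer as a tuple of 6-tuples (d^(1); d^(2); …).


Interval decomposition of M: I[1,3], I[2,6], I[3,4], I[4,4]^2.
HN type (ℓ=5): μ^(1)=29; μ^(2)=-1; μ^(3)=-7; μ^(4)=-31; μ^(5)=-55

((0, 0, 0, 3, 0, 1); (0, 0, 0, 1, 1, 0); (0, 2, 2, 0, 0, 0); (1, 0, 0, 0, 0, 0); (0, 0, 1, 0, 0, 0))


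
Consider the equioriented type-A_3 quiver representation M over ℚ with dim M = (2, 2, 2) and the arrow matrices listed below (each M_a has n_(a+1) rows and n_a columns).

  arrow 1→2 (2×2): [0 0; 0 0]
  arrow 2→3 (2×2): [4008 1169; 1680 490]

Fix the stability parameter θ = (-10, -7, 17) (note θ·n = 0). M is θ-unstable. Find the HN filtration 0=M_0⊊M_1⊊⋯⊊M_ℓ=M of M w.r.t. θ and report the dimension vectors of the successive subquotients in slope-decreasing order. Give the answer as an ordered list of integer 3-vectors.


Via rank(M_{q-1}∘⋯∘M_p): M ≅ I[1,1]^2, I[2,2], I[2,3], I[3,3].
μ_θ-semistable layers: μ^(1)=17; μ^(2)=-7; μ^(3)=-10

((0, 0, 2); (0, 2, 0); (2, 0, 0))


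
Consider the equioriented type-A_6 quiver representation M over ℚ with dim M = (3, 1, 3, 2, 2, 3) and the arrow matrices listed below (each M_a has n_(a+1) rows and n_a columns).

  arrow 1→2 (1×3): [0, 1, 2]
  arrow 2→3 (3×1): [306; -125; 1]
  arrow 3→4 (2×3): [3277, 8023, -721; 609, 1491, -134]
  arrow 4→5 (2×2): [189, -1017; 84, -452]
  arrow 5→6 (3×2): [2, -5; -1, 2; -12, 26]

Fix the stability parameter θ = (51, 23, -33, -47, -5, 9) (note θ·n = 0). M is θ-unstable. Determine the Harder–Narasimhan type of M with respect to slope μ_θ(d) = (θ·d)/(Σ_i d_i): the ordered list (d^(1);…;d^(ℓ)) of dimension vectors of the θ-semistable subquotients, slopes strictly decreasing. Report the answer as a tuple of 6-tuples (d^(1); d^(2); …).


Barcode: M ≅ I[1,1]^2, I[1,6], I[3,3], I[3,4], I[5,6], I[6,6]. HN layers by μ_θ (6 steps, strictly decreasing):
  μ^(1)=51; μ^(2)=9; μ^(3)=-11/5; μ^(4)=-5; μ^(5)=-33; μ^(6)=-40

((2, 0, 0, 0, 0, 0); (0, 0, 0, 0, 0, 3); (1, 1, 1, 1, 1, 0); (0, 0, 0, 0, 1, 0); (0, 0, 1, 0, 0, 0); (0, 0, 1, 1, 0, 0))


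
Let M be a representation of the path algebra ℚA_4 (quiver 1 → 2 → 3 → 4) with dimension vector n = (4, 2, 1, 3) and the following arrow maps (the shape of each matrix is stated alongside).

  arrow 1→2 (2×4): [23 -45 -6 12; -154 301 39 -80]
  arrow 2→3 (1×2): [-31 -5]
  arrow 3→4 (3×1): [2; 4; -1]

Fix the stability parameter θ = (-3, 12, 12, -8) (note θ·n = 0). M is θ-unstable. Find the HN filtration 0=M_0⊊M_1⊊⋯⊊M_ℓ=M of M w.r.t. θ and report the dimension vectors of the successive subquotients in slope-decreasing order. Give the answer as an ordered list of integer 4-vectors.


Interval decomposition of M: I[1,1]^2, I[1,2], I[1,4], I[4,4]^2.
HN type (ℓ=4): μ^(1)=12; μ^(2)=16/3; μ^(3)=-3; μ^(4)=-8

((0, 1, 0, 0); (0, 1, 1, 1); (4, 0, 0, 0); (0, 0, 0, 2))


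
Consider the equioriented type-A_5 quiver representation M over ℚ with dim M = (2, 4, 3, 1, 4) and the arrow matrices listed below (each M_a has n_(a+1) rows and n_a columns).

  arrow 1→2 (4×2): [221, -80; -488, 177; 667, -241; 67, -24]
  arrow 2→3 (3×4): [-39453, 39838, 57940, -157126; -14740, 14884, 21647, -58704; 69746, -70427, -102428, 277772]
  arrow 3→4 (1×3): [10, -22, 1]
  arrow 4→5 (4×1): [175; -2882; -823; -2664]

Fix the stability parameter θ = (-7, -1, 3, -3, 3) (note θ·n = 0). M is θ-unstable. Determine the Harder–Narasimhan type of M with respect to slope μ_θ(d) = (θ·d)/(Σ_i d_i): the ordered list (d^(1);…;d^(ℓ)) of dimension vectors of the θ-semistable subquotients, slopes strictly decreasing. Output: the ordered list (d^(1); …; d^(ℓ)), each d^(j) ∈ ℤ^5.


Interval decomposition of M: I[1,3], I[1,5], I[2,2], I[2,3], I[5,5]^3.
HN type (ℓ=4): μ^(1)=3; μ^(2)=0; μ^(3)=-1; μ^(4)=-7

((0, 0, 2, 0, 4); (0, 0, 1, 1, 0); (0, 4, 0, 0, 0); (2, 0, 0, 0, 0))


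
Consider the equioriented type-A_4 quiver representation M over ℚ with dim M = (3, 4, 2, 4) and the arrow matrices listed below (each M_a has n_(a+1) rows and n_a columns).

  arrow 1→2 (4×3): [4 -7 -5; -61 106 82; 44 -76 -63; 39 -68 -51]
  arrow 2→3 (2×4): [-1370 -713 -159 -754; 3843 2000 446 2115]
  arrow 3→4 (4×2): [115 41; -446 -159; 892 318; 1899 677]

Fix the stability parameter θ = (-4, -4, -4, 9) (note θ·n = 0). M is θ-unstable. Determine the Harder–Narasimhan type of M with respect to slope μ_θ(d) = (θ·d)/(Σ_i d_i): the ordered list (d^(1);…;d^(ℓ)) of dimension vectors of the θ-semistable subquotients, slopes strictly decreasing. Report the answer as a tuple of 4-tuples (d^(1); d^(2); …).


Via rank(M_{q-1}∘⋯∘M_p): M ≅ I[1,2], I[1,4]^2, I[2,2], I[4,4]^2.
μ_θ-semistable layers: μ^(1)=9; μ^(2)=-4

((0, 0, 0, 4); (3, 4, 2, 0))


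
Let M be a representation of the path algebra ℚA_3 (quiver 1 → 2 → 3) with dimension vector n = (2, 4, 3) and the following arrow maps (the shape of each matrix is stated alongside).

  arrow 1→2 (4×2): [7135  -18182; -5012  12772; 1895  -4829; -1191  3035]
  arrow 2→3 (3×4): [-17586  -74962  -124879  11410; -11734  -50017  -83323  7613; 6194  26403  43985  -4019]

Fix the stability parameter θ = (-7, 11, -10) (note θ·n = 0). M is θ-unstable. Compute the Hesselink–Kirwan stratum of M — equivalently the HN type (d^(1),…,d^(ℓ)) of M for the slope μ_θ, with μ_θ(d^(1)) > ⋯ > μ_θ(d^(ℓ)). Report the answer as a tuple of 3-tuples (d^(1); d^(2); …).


Via rank(M_{q-1}∘⋯∘M_p): M ≅ I[1,2], I[1,3], I[2,3]^2.
μ_θ-semistable layers: μ^(1)=11; μ^(2)=1/2; μ^(3)=-7

((0, 1, 0); (0, 3, 3); (2, 0, 0))


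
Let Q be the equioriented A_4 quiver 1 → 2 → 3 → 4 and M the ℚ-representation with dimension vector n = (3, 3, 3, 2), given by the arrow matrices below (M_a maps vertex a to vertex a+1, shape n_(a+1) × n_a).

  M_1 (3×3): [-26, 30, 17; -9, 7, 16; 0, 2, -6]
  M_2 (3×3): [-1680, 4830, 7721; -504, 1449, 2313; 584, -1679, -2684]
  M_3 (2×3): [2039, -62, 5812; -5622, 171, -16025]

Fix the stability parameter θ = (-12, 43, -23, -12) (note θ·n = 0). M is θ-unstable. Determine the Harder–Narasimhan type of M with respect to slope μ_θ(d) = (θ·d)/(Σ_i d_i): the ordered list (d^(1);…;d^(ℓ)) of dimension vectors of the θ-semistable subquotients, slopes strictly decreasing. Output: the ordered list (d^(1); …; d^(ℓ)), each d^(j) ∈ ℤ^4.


Barcode: M ≅ I[1,2], I[1,4]^2, I[3,3]. HN layers by μ_θ (4 steps, strictly decreasing):
  μ^(1)=43; μ^(2)=8/3; μ^(3)=-12; μ^(4)=-23

((0, 1, 0, 0); (0, 2, 2, 2); (3, 0, 0, 0); (0, 0, 1, 0))


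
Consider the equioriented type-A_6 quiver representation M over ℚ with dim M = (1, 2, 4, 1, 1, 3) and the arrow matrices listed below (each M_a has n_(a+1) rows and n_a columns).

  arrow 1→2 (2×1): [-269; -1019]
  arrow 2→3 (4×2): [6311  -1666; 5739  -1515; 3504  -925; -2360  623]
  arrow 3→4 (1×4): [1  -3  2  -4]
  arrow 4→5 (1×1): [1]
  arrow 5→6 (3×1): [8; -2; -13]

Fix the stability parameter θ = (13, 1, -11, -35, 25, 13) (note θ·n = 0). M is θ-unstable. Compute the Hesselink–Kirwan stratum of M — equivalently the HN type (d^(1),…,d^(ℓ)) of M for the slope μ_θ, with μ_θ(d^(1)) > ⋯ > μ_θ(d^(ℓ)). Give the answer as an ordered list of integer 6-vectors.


Via rank(M_{q-1}∘⋯∘M_p): M ≅ I[1,6], I[2,3], I[3,3]^2, I[6,6]^2.
μ_θ-semistable layers: μ^(1)=19; μ^(2)=13; μ^(3)=-5; μ^(4)=-8; μ^(5)=-11

((0, 0, 0, 0, 1, 1); (0, 0, 0, 0, 0, 2); (0, 1, 1, 0, 0, 0); (1, 1, 1, 1, 0, 0); (0, 0, 2, 0, 0, 0))


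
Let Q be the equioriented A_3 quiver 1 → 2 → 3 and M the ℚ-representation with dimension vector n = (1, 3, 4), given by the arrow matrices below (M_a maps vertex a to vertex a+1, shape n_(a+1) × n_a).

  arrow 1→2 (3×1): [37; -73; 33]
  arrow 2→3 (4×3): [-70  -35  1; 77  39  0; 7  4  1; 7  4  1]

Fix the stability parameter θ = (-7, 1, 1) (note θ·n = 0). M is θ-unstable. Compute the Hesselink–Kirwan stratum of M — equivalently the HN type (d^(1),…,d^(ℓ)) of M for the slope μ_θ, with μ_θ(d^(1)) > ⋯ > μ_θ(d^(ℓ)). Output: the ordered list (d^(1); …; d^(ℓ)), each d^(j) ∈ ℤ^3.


Barcode: M ≅ I[1,3], I[2,2], I[2,3], I[3,3]^2. HN layers by μ_θ (2 steps, strictly decreasing):
  μ^(1)=1; μ^(2)=-7

((0, 3, 4); (1, 0, 0))


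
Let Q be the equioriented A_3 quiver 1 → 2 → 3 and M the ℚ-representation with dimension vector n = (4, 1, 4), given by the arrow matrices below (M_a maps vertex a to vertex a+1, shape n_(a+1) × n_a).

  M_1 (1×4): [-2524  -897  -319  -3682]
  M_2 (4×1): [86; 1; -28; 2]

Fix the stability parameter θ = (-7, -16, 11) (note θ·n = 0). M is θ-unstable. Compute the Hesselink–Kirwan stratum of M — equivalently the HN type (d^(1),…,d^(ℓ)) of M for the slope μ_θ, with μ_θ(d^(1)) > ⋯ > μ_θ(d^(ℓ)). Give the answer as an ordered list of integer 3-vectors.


Via rank(M_{q-1}∘⋯∘M_p): M ≅ I[1,1]^3, I[1,3], I[3,3]^3.
μ_θ-semistable layers: μ^(1)=11; μ^(2)=-7; μ^(3)=-23/2

((0, 0, 4); (3, 0, 0); (1, 1, 0))


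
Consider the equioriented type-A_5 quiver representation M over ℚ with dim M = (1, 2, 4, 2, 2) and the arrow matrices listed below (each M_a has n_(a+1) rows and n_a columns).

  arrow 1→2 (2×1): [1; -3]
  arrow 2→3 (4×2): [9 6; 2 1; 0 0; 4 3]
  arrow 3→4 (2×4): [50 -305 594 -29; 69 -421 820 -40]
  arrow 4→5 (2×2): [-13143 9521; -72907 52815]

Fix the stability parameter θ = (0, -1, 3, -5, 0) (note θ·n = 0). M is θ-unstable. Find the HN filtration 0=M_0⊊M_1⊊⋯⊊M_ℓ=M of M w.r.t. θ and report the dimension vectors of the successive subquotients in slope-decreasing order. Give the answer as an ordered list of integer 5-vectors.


Barcode: M ≅ I[1,3], I[2,5], I[3,3], I[3,5]. HN layers by μ_θ (4 steps, strictly decreasing):
  μ^(1)=3; μ^(2)=0; μ^(3)=-1/2; μ^(4)=-1

((0, 0, 2, 0, 0); (0, 0, 0, 0, 2); (1, 1, 0, 0, 0); (0, 1, 2, 2, 0))


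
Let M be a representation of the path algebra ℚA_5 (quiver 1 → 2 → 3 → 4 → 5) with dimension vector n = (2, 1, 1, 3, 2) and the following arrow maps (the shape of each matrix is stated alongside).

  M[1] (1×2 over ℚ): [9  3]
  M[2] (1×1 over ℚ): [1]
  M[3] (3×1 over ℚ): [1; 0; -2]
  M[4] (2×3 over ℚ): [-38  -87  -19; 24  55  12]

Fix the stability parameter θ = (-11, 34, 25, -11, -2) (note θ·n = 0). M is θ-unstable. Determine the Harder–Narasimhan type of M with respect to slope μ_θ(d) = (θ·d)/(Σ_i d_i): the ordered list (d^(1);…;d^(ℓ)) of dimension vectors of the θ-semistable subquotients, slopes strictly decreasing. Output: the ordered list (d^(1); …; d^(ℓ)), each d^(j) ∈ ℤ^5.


Via rank(M_{q-1}∘⋯∘M_p): M ≅ I[1,1], I[1,4], I[4,5]^2.
μ_θ-semistable layers: μ^(1)=16; μ^(2)=-2; μ^(3)=-11

((0, 1, 1, 1, 0); (0, 0, 0, 0, 2); (2, 0, 0, 2, 0))


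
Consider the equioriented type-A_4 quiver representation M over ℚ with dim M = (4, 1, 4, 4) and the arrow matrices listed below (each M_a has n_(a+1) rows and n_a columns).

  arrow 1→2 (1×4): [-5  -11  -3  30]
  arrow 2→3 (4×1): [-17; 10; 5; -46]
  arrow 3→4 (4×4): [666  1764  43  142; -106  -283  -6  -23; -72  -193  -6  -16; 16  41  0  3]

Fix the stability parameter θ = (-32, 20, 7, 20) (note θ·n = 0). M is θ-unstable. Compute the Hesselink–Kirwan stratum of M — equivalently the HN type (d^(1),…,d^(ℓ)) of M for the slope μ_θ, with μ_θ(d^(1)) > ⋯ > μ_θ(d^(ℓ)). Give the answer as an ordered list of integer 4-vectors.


Interval decomposition of M: I[1,1]^3, I[1,4], I[3,4]^3.
HN type (ℓ=4): μ^(1)=20; μ^(2)=27/2; μ^(3)=7; μ^(4)=-32

((0, 0, 0, 4); (0, 1, 1, 0); (0, 0, 3, 0); (4, 0, 0, 0))
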